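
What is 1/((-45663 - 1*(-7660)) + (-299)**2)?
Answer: 1/51398 ≈ 1.9456e-5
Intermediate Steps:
1/((-45663 - 1*(-7660)) + (-299)**2) = 1/((-45663 + 7660) + 89401) = 1/(-38003 + 89401) = 1/51398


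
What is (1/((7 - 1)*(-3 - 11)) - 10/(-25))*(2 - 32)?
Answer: -163/14 ≈ -11.643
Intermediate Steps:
(1/((7 - 1)*(-3 - 11)) - 10/(-25))*(2 - 32) = (1/(6*(-14)) - 10*(-1/25))*(-30) = (1/(-84) + ⅖)*(-30) = (1*(-1/84) + ⅖)*(-30) = (-1/84 + ⅖)*(-30) = (163/420)*(-30) = -163/14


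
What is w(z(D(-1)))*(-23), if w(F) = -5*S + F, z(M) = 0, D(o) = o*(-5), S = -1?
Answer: -115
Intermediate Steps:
D(o) = -5*o
w(F) = 5 + F (w(F) = -5*(-1) + F = 5 + F)
w(z(D(-1)))*(-23) = (5 + 0)*(-23) = 5*(-23) = -115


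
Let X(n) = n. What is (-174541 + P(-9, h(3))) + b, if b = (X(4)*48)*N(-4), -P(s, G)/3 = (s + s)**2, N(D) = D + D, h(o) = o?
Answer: -177049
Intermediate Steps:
N(D) = 2*D
P(s, G) = -12*s**2 (P(s, G) = -3*(s + s)**2 = -3*4*s**2 = -12*s**2)
b = -1536 (b = (4*48)*(2*(-4)) = 192*(-8) = -1536)
(-174541 + P(-9, h(3))) + b = (-174541 - 12*(-9)**2) - 1536 = (-174541 - 12*81) - 1536 = (-174541 - 972) - 1536 = -175513 - 1536 = -177049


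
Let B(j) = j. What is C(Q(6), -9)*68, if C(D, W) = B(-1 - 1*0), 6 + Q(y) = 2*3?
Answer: -68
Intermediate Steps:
Q(y) = 0 (Q(y) = -6 + 2*3 = -6 + 6 = 0)
C(D, W) = -1 (C(D, W) = -1 - 1*0 = -1 + 0 = -1)
C(Q(6), -9)*68 = -1*68 = -68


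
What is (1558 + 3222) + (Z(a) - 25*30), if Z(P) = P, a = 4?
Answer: 4034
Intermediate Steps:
(1558 + 3222) + (Z(a) - 25*30) = (1558 + 3222) + (4 - 25*30) = 4780 + (4 - 750) = 4780 - 746 = 4034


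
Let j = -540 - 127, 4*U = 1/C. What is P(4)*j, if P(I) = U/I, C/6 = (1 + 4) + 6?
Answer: -667/1056 ≈ -0.63163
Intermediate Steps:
C = 66 (C = 6*((1 + 4) + 6) = 6*(5 + 6) = 6*11 = 66)
U = 1/264 (U = (¼)/66 = (¼)*(1/66) = 1/264 ≈ 0.0037879)
j = -667
P(I) = 1/(264*I)
P(4)*j = ((1/264)/4)*(-667) = ((1/264)*(¼))*(-667) = (1/1056)*(-667) = -667/1056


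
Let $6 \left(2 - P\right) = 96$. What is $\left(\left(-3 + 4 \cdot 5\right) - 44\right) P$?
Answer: $378$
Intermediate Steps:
$P = -14$ ($P = 2 - 16 = -14$)
$\left(\left(-3 + 4 \cdot 5\right) - 44\right) P = \left(\left(-3 + 4 \cdot 5\right) - 44\right) \left(-14\right) = \left(\left(-3 + 20\right) - 44\right) \left(-14\right) = \left(17 - 44\right) \left(-14\right) = \left(-27\right) \left(-14\right) = 378$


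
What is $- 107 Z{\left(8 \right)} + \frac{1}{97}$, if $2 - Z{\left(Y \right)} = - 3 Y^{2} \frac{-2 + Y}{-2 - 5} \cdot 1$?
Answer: $\frac{11811309}{679} \approx 17395.0$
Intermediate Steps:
$Z{\left(Y \right)} = 2 + 3 Y^{2} \left(\frac{2}{7} - \frac{Y}{7}\right)$ ($Z{\left(Y \right)} = 2 - - 3 Y^{2} \frac{-2 + Y}{-2 - 5} \cdot 1 = 2 - - 3 Y^{2} \frac{-2 + Y}{-7} \cdot 1 = 2 - - 3 Y^{2} \left(-2 + Y\right) \left(- \frac{1}{7}\right) 1 = 2 - - 3 Y^{2} \left(\frac{2}{7} - \frac{Y}{7}\right) 1 = 2 - - 3 Y^{2} \left(\frac{2}{7} - \frac{Y}{7}\right) = 2 + 3 Y^{2} \left(\frac{2}{7} - \frac{Y}{7}\right)$)
$- 107 Z{\left(8 \right)} + \frac{1}{97} = - 107 \left(2 - \frac{3 \cdot 8^{3}}{7} + \frac{6 \cdot 8^{2}}{7}\right) + \frac{1}{97} = - 107 \left(2 - \frac{1536}{7} + \frac{6}{7} \cdot 64\right) + \frac{1}{97} = - 107 \left(2 - \frac{1536}{7} + \frac{384}{7}\right) + \frac{1}{97} = \left(-107\right) \left(- \frac{1138}{7}\right) + \frac{1}{97} = \frac{121766}{7} + \frac{1}{97} = \frac{11811309}{679}$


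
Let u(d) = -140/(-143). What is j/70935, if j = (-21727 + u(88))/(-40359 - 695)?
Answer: 1035607/138813221690 ≈ 7.4604e-6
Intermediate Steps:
u(d) = 140/143 (u(d) = -140*(-1/143) = 140/143)
j = 3106821/5870722 (j = (-21727 + 140/143)/(-40359 - 695) = -3106821/143/(-41054) = -3106821/143*(-1/41054) = 3106821/5870722 ≈ 0.52921)
j/70935 = (3106821/5870722)/70935 = (3106821/5870722)*(1/70935) = 1035607/138813221690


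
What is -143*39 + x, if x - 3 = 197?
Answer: -5377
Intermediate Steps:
x = 200 (x = 3 + 197 = 200)
-143*39 + x = -143*39 + 200 = -5577 + 200 = -5377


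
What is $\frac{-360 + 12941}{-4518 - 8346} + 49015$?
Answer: $\frac{630516379}{12864} \approx 49014.0$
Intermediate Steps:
$\frac{-360 + 12941}{-4518 - 8346} + 49015 = \frac{12581}{-12864} + 49015 = 12581 \left(- \frac{1}{12864}\right) + 49015 = - \frac{12581}{12864} + 49015 = \frac{630516379}{12864}$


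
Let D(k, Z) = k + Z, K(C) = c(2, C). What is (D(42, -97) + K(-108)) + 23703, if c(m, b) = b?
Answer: 23540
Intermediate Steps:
K(C) = C
D(k, Z) = Z + k
(D(42, -97) + K(-108)) + 23703 = ((-97 + 42) - 108) + 23703 = (-55 - 108) + 23703 = -163 + 23703 = 23540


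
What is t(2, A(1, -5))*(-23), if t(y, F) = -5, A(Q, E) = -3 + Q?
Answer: 115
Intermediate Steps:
t(2, A(1, -5))*(-23) = -5*(-23) = 115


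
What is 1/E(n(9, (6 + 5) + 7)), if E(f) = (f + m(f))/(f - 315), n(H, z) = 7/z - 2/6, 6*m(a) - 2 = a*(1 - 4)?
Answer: -11338/13 ≈ -872.15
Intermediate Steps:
m(a) = ⅓ - a/2 (m(a) = ⅓ + (a*(1 - 4))/6 = ⅓ + (a*(-3))/6 = ⅓ + (-3*a)/6 = ⅓ - a/2)
n(H, z) = -⅓ + 7/z (n(H, z) = 7/z - 2*⅙ = 7/z - ⅓ = -⅓ + 7/z)
E(f) = (⅓ + f/2)/(-315 + f) (E(f) = (f + (⅓ - f/2))/(f - 315) = (⅓ + f/2)/(-315 + f))
1/E(n(9, (6 + 5) + 7)) = 1/((2 + 3*((21 - ((6 + 5) + 7))/(3*((6 + 5) + 7))))/(6*(-315 + (21 - ((6 + 5) + 7))/(3*((6 + 5) + 7))))) = 1/((2 + 3*((21 - (11 + 7))/(3*(11 + 7))))/(6*(-315 + (21 - (11 + 7))/(3*(11 + 7))))) = 1/((2 + 3*((⅓)*(21 - 1*18)/18))/(6*(-315 + (⅓)*(21 - 1*18)/18))) = 1/((2 + 3*((⅓)*(1/18)*(21 - 18)))/(6*(-315 + (⅓)*(1/18)*(21 - 18)))) = 1/((2 + 3*((⅓)*(1/18)*3))/(6*(-315 + (⅓)*(1/18)*3))) = 1/((2 + 3*(1/18))/(6*(-315 + 1/18))) = 1/((2 + ⅙)/(6*(-5669/18))) = 1/((⅙)*(-18/5669)*(13/6)) = 1/(-13/11338) = -11338/13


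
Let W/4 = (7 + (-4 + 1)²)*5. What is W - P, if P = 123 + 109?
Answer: 88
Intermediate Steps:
W = 320 (W = 4*((7 + (-4 + 1)²)*5) = 4*((7 + (-3)²)*5) = 4*((7 + 9)*5) = 4*(16*5) = 4*80 = 320)
P = 232
W - P = 320 - 1*232 = 320 - 232 = 88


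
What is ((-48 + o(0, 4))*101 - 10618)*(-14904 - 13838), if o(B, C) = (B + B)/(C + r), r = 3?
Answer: 444523772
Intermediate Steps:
o(B, C) = 2*B/(3 + C) (o(B, C) = (B + B)/(C + 3) = (2*B)/(3 + C) = 2*B/(3 + C))
((-48 + o(0, 4))*101 - 10618)*(-14904 - 13838) = ((-48 + 2*0/(3 + 4))*101 - 10618)*(-14904 - 13838) = ((-48 + 2*0/7)*101 - 10618)*(-28742) = ((-48 + 2*0*(⅐))*101 - 10618)*(-28742) = ((-48 + 0)*101 - 10618)*(-28742) = (-48*101 - 10618)*(-28742) = (-4848 - 10618)*(-28742) = -15466*(-28742) = 444523772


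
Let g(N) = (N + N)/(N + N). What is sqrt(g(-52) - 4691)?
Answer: I*sqrt(4690) ≈ 68.484*I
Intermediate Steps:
g(N) = 1 (g(N) = (2*N)/((2*N)) = (2*N)*(1/(2*N)) = 1)
sqrt(g(-52) - 4691) = sqrt(1 - 4691) = sqrt(-4690) = I*sqrt(4690)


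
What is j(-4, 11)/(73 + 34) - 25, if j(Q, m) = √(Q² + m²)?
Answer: -25 + √137/107 ≈ -24.891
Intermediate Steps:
j(-4, 11)/(73 + 34) - 25 = √((-4)² + 11²)/(73 + 34) - 25 = √(16 + 121)/107 - 25 = √137*(1/107) - 25 = √137/107 - 25 = -25 + √137/107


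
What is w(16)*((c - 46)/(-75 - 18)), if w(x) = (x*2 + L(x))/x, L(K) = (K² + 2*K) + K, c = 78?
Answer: -224/31 ≈ -7.2258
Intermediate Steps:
L(K) = K² + 3*K
w(x) = (2*x + x*(3 + x))/x (w(x) = (x*2 + x*(3 + x))/x = (2*x + x*(3 + x))/x)
w(16)*((c - 46)/(-75 - 18)) = (5 + 16)*((78 - 46)/(-75 - 18)) = 21*(32/(-93)) = 21*(32*(-1/93)) = 21*(-32/93) = -224/31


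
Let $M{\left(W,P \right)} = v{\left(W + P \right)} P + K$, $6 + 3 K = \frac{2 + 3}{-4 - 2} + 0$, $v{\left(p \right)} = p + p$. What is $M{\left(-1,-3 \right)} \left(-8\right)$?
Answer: $- \frac{1564}{9} \approx -173.78$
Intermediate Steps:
$v{\left(p \right)} = 2 p$
$K = - \frac{41}{18}$ ($K = -2 + \frac{\frac{2 + 3}{-4 - 2} + 0}{3} = -2 + \frac{\frac{5}{-6} + 0}{3} = -2 + \frac{5 \left(- \frac{1}{6}\right) + 0}{3} = -2 + \frac{- \frac{5}{6} + 0}{3} = -2 + \frac{1}{3} \left(- \frac{5}{6}\right) = -2 - \frac{5}{18} = - \frac{41}{18} \approx -2.2778$)
$M{\left(W,P \right)} = - \frac{41}{18} + P \left(2 P + 2 W\right)$ ($M{\left(W,P \right)} = 2 \left(W + P\right) P - \frac{41}{18} = 2 \left(P + W\right) P - \frac{41}{18} = \left(2 P + 2 W\right) P - \frac{41}{18} = P \left(2 P + 2 W\right) - \frac{41}{18} = - \frac{41}{18} + P \left(2 P + 2 W\right)$)
$M{\left(-1,-3 \right)} \left(-8\right) = \left(- \frac{41}{18} + 2 \left(-3\right) \left(-3 - 1\right)\right) \left(-8\right) = \left(- \frac{41}{18} + 2 \left(-3\right) \left(-4\right)\right) \left(-8\right) = \left(- \frac{41}{18} + 24\right) \left(-8\right) = \frac{391}{18} \left(-8\right) = - \frac{1564}{9}$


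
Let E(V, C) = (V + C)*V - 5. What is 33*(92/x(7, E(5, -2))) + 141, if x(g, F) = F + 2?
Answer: 394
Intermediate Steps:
E(V, C) = -5 + V*(C + V) (E(V, C) = (C + V)*V - 5 = V*(C + V) - 5 = -5 + V*(C + V))
x(g, F) = 2 + F
33*(92/x(7, E(5, -2))) + 141 = 33*(92/(2 + (-5 + 5² - 2*5))) + 141 = 33*(92/(2 + (-5 + 25 - 10))) + 141 = 33*(92/(2 + 10)) + 141 = 33*(92/12) + 141 = 33*(92*(1/12)) + 141 = 33*(23/3) + 141 = 253 + 141 = 394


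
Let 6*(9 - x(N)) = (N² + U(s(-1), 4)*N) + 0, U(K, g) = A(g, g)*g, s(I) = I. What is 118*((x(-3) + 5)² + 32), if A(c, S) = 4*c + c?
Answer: 658027/2 ≈ 3.2901e+5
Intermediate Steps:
A(c, S) = 5*c
U(K, g) = 5*g² (U(K, g) = (5*g)*g = 5*g²)
x(N) = 9 - 40*N/3 - N²/6 (x(N) = 9 - ((N² + (5*4²)*N) + 0)/6 = 9 - ((N² + (5*16)*N) + 0)/6 = 9 - ((N² + 80*N) + 0)/6 = 9 - (N² + 80*N)/6 = 9 + (-40*N/3 - N²/6) = 9 - 40*N/3 - N²/6)
118*((x(-3) + 5)² + 32) = 118*(((9 - 40/3*(-3) - ⅙*(-3)²) + 5)² + 32) = 118*(((9 + 40 - ⅙*9) + 5)² + 32) = 118*(((9 + 40 - 3/2) + 5)² + 32) = 118*((95/2 + 5)² + 32) = 118*((105/2)² + 32) = 118*(11025/4 + 32) = 118*(11153/4) = 658027/2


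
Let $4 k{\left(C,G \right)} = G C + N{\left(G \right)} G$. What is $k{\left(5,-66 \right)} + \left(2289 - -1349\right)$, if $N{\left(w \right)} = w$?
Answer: $\frac{9289}{2} \approx 4644.5$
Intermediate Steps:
$k{\left(C,G \right)} = \frac{G^{2}}{4} + \frac{C G}{4}$ ($k{\left(C,G \right)} = \frac{G C + G G}{4} = \frac{C G + G^{2}}{4} = \frac{G^{2} + C G}{4} = \frac{G^{2}}{4} + \frac{C G}{4}$)
$k{\left(5,-66 \right)} + \left(2289 - -1349\right) = \frac{1}{4} \left(-66\right) \left(5 - 66\right) + \left(2289 - -1349\right) = \frac{1}{4} \left(-66\right) \left(-61\right) + \left(2289 + 1349\right) = \frac{2013}{2} + 3638 = \frac{9289}{2}$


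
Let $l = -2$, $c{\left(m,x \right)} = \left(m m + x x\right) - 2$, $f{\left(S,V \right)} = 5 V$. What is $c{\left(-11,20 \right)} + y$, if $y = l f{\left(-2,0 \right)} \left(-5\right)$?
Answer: $519$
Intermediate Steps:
$c{\left(m,x \right)} = -2 + m^{2} + x^{2}$ ($c{\left(m,x \right)} = \left(m^{2} + x^{2}\right) - 2 = -2 + m^{2} + x^{2}$)
$y = 0$ ($y = - 2 \cdot 5 \cdot 0 \left(-5\right) = \left(-2\right) 0 \left(-5\right) = 0 \left(-5\right) = 0$)
$c{\left(-11,20 \right)} + y = \left(-2 + \left(-11\right)^{2} + 20^{2}\right) + 0 = \left(-2 + 121 + 400\right) + 0 = 519 + 0 = 519$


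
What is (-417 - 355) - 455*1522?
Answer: -693282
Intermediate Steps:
(-417 - 355) - 455*1522 = -772 - 692510 = -693282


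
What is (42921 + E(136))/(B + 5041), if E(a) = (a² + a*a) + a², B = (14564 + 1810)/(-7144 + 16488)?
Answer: 459766848/23559739 ≈ 19.515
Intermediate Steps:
B = 8187/4672 (B = 16374/9344 = 16374*(1/9344) = 8187/4672 ≈ 1.7524)
E(a) = 3*a² (E(a) = (a² + a²) + a² = 2*a² + a² = 3*a²)
(42921 + E(136))/(B + 5041) = (42921 + 3*136²)/(8187/4672 + 5041) = (42921 + 3*18496)/(23559739/4672) = (42921 + 55488)*(4672/23559739) = 98409*(4672/23559739) = 459766848/23559739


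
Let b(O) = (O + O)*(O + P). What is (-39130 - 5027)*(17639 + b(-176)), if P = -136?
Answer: -5628383691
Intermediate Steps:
b(O) = 2*O*(-136 + O) (b(O) = (O + O)*(O - 136) = (2*O)*(-136 + O) = 2*O*(-136 + O))
(-39130 - 5027)*(17639 + b(-176)) = (-39130 - 5027)*(17639 + 2*(-176)*(-136 - 176)) = -44157*(17639 + 2*(-176)*(-312)) = -44157*(17639 + 109824) = -44157*127463 = -5628383691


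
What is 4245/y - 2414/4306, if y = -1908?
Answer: -3814147/1369308 ≈ -2.7855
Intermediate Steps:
4245/y - 2414/4306 = 4245/(-1908) - 2414/4306 = 4245*(-1/1908) - 2414*1/4306 = -1415/636 - 1207/2153 = -3814147/1369308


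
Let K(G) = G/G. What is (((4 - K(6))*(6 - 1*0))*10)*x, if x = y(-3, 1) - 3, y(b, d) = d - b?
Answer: 180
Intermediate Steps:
K(G) = 1
x = 1 (x = (1 - 1*(-3)) - 3 = (1 + 3) - 3 = 4 - 3 = 1)
(((4 - K(6))*(6 - 1*0))*10)*x = (((4 - 1*1)*(6 - 1*0))*10)*1 = (((4 - 1)*(6 + 0))*10)*1 = ((3*6)*10)*1 = (18*10)*1 = 180*1 = 180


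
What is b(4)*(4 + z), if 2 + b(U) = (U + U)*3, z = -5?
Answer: -22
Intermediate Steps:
b(U) = -2 + 6*U (b(U) = -2 + (U + U)*3 = -2 + (2*U)*3 = -2 + 6*U)
b(4)*(4 + z) = (-2 + 6*4)*(4 - 5) = (-2 + 24)*(-1) = 22*(-1) = -22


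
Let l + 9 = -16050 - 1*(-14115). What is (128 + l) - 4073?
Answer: -5889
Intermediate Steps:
l = -1944 (l = -9 + (-16050 - 1*(-14115)) = -9 + (-16050 + 14115) = -9 - 1935 = -1944)
(128 + l) - 4073 = (128 - 1944) - 4073 = -1816 - 4073 = -5889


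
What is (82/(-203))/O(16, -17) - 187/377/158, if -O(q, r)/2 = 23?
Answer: 54107/9590126 ≈ 0.0056420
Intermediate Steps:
O(q, r) = -46 (O(q, r) = -2*23 = -46)
(82/(-203))/O(16, -17) - 187/377/158 = (82/(-203))/(-46) - 187/377/158 = (82*(-1/203))*(-1/46) - 187*1/377*(1/158) = -82/203*(-1/46) - 187/377*1/158 = 41/4669 - 187/59566 = 54107/9590126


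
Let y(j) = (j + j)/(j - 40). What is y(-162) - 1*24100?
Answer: -2433938/101 ≈ -24098.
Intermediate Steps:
y(j) = 2*j/(-40 + j) (y(j) = (2*j)/(-40 + j) = 2*j/(-40 + j))
y(-162) - 1*24100 = 2*(-162)/(-40 - 162) - 1*24100 = 2*(-162)/(-202) - 24100 = 2*(-162)*(-1/202) - 24100 = 162/101 - 24100 = -2433938/101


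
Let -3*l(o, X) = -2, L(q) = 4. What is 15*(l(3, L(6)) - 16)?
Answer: -230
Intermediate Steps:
l(o, X) = ⅔ (l(o, X) = -⅓*(-2) = ⅔)
15*(l(3, L(6)) - 16) = 15*(⅔ - 16) = 15*(-46/3) = -230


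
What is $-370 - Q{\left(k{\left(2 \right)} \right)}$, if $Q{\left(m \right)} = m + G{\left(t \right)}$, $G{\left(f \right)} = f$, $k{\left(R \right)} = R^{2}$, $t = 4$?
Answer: $-378$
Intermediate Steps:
$Q{\left(m \right)} = 4 + m$ ($Q{\left(m \right)} = m + 4 = 4 + m$)
$-370 - Q{\left(k{\left(2 \right)} \right)} = -370 - \left(4 + 2^{2}\right) = -370 - \left(4 + 4\right) = -370 - 8 = -378$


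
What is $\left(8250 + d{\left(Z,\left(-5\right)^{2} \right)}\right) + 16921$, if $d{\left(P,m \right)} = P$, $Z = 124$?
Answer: $25295$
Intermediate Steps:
$\left(8250 + d{\left(Z,\left(-5\right)^{2} \right)}\right) + 16921 = \left(8250 + 124\right) + 16921 = 8374 + 16921 = 25295$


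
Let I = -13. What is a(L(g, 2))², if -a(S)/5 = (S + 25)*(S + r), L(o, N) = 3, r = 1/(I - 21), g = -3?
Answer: 49984900/289 ≈ 1.7296e+5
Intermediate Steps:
r = -1/34 (r = 1/(-13 - 21) = 1/(-34) = -1/34 ≈ -0.029412)
a(S) = -5*(25 + S)*(-1/34 + S) (a(S) = -5*(S + 25)*(S - 1/34) = -5*(25 + S)*(-1/34 + S))
a(L(g, 2))² = (125/34 - 5*3² - 4245/34*3)² = (125/34 - 5*9 - 12735/34)² = (125/34 - 45 - 12735/34)² = (-7070/17)² = 49984900/289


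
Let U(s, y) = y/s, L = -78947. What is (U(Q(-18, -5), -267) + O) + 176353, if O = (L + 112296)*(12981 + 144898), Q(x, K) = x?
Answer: 31591698833/6 ≈ 5.2653e+9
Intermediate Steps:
O = 5265106771 (O = (-78947 + 112296)*(12981 + 144898) = 33349*157879 = 5265106771)
(U(Q(-18, -5), -267) + O) + 176353 = (-267/(-18) + 5265106771) + 176353 = (-267*(-1/18) + 5265106771) + 176353 = (89/6 + 5265106771) + 176353 = 31590640715/6 + 176353 = 31591698833/6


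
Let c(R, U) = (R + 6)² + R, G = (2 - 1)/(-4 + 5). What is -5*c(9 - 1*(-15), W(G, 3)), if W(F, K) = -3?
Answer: -4620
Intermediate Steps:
G = 1 (G = 1/1 = 1*1 = 1)
c(R, U) = R + (6 + R)² (c(R, U) = (6 + R)² + R = R + (6 + R)²)
-5*c(9 - 1*(-15), W(G, 3)) = -5*((9 - 1*(-15)) + (6 + (9 - 1*(-15)))²) = -5*((9 + 15) + (6 + (9 + 15))²) = -5*(24 + (6 + 24)²) = -5*(24 + 30²) = -5*(24 + 900) = -5*924 = -4620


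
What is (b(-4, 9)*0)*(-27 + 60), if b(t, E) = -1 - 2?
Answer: 0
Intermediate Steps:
b(t, E) = -3
(b(-4, 9)*0)*(-27 + 60) = (-3*0)*(-27 + 60) = 0*33 = 0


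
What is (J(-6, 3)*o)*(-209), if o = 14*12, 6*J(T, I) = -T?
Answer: -35112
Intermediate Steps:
J(T, I) = -T/6 (J(T, I) = (-T)/6 = -T/6)
o = 168
(J(-6, 3)*o)*(-209) = (-⅙*(-6)*168)*(-209) = (1*168)*(-209) = 168*(-209) = -35112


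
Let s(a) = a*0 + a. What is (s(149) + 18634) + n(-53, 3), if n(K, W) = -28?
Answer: 18755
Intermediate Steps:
s(a) = a (s(a) = 0 + a = a)
(s(149) + 18634) + n(-53, 3) = (149 + 18634) - 28 = 18783 - 28 = 18755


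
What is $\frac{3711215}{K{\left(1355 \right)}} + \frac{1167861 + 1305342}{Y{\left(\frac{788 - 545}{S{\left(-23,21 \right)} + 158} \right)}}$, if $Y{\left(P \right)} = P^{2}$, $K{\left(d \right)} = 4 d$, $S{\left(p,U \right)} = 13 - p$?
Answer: $\frac{33648046711993}{21336372} \approx 1.577 \cdot 10^{6}$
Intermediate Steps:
$\frac{3711215}{K{\left(1355 \right)}} + \frac{1167861 + 1305342}{Y{\left(\frac{788 - 545}{S{\left(-23,21 \right)} + 158} \right)}} = \frac{3711215}{4 \cdot 1355} + \frac{1167861 + 1305342}{\left(\frac{788 - 545}{\left(13 - -23\right) + 158}\right)^{2}} = \frac{3711215}{5420} + \frac{2473203}{\left(\frac{243}{\left(13 + 23\right) + 158}\right)^{2}} = 3711215 \cdot \frac{1}{5420} + \frac{2473203}{\left(\frac{243}{36 + 158}\right)^{2}} = \frac{742243}{1084} + \frac{2473203}{\left(\frac{243}{194}\right)^{2}} = \frac{742243}{1084} + \frac{2473203}{\frac{59049}{37636}} = \frac{742243}{1084} + 2473203 \cdot \frac{37636}{59049} = \frac{742243}{1084} + \frac{31027156036}{19683} = \frac{33648046711993}{21336372}$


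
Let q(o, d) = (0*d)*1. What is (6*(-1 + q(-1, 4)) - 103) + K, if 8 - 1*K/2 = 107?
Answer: -307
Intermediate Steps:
q(o, d) = 0 (q(o, d) = 0*1 = 0)
K = -198 (K = 16 - 2*107 = 16 - 214 = -198)
(6*(-1 + q(-1, 4)) - 103) + K = (6*(-1 + 0) - 103) - 198 = (6*(-1) - 103) - 198 = (-6 - 103) - 198 = -109 - 198 = -307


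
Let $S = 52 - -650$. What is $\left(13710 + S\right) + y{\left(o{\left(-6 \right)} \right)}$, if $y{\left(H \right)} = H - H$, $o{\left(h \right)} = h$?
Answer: $14412$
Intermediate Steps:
$S = 702$ ($S = 52 + 650 = 702$)
$y{\left(H \right)} = 0$
$\left(13710 + S\right) + y{\left(o{\left(-6 \right)} \right)} = \left(13710 + 702\right) + 0 = 14412 + 0 = 14412$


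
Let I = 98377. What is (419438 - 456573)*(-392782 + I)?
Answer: 10932729675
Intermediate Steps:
(419438 - 456573)*(-392782 + I) = (419438 - 456573)*(-392782 + 98377) = -37135*(-294405) = 10932729675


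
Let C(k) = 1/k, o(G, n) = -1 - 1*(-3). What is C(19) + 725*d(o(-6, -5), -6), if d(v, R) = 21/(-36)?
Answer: -96413/228 ≈ -422.86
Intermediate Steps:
o(G, n) = 2 (o(G, n) = -1 + 3 = 2)
d(v, R) = -7/12 (d(v, R) = 21*(-1/36) = -7/12)
C(19) + 725*d(o(-6, -5), -6) = 1/19 + 725*(-7/12) = 1/19 - 5075/12 = -96413/228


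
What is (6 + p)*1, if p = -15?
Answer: -9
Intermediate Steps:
(6 + p)*1 = (6 - 15)*1 = -9*1 = -9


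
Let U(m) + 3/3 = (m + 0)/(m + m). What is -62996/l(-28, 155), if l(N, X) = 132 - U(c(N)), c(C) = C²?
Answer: -125992/265 ≈ -475.44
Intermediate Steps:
U(m) = -½ (U(m) = -1 + (m + 0)/(m + m) = -1 + m/((2*m)) = -1 + m*(1/(2*m)) = -1 + ½ = -½)
l(N, X) = 265/2 (l(N, X) = 132 - 1*(-½) = 132 + ½ = 265/2)
-62996/l(-28, 155) = -62996/265/2 = -62996*2/265 = -125992/265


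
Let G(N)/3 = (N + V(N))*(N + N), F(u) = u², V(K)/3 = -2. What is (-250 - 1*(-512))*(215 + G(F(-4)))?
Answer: 307850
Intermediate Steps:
V(K) = -6 (V(K) = 3*(-2) = -6)
G(N) = 6*N*(-6 + N) (G(N) = 3*((N - 6)*(N + N)) = 3*((-6 + N)*(2*N)) = 3*(2*N*(-6 + N)) = 6*N*(-6 + N))
(-250 - 1*(-512))*(215 + G(F(-4))) = (-250 - 1*(-512))*(215 + 6*(-4)²*(-6 + (-4)²)) = (-250 + 512)*(215 + 6*16*(-6 + 16)) = 262*(215 + 6*16*10) = 262*(215 + 960) = 262*1175 = 307850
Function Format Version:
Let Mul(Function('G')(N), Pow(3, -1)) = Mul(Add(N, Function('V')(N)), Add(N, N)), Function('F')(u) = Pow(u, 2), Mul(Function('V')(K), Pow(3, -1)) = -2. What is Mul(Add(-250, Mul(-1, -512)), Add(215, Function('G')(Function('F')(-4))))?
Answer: 307850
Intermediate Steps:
Function('V')(K) = -6 (Function('V')(K) = Mul(3, -2) = -6)
Function('G')(N) = Mul(6, N, Add(-6, N)) (Function('G')(N) = Mul(3, Mul(Add(N, -6), Add(N, N))) = Mul(3, Mul(Add(-6, N), Mul(2, N))) = Mul(3, Mul(2, N, Add(-6, N))) = Mul(6, N, Add(-6, N)))
Mul(Add(-250, Mul(-1, -512)), Add(215, Function('G')(Function('F')(-4)))) = Mul(Add(-250, Mul(-1, -512)), Add(215, Mul(6, Pow(-4, 2), Add(-6, Pow(-4, 2))))) = Mul(Add(-250, 512), Add(215, Mul(6, 16, Add(-6, 16)))) = Mul(262, Add(215, Mul(6, 16, 10))) = Mul(262, Add(215, 960)) = Mul(262, 1175) = 307850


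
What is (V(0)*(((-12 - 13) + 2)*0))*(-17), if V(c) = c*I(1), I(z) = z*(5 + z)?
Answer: 0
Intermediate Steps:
V(c) = 6*c (V(c) = c*(1*(5 + 1)) = c*(1*6) = c*6 = 6*c)
(V(0)*(((-12 - 13) + 2)*0))*(-17) = ((6*0)*(((-12 - 13) + 2)*0))*(-17) = (0*((-25 + 2)*0))*(-17) = (0*(-23*0))*(-17) = (0*0)*(-17) = 0*(-17) = 0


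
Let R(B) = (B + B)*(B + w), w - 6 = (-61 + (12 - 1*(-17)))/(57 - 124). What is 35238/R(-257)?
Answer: 393491/1437915 ≈ 0.27365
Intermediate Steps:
w = 434/67 (w = 6 + (-61 + (12 - 1*(-17)))/(57 - 124) = 6 + (-61 + (12 + 17))/(-67) = 6 + (-61 + 29)*(-1/67) = 6 - 32*(-1/67) = 6 + 32/67 = 434/67 ≈ 6.4776)
R(B) = 2*B*(434/67 + B) (R(B) = (B + B)*(B + 434/67) = (2*B)*(434/67 + B) = 2*B*(434/67 + B))
35238/R(-257) = 35238/(((2/67)*(-257)*(434 + 67*(-257)))) = 35238/(((2/67)*(-257)*(434 - 17219))) = 35238/(((2/67)*(-257)*(-16785))) = 35238/(8627490/67) = 35238*(67/8627490) = 393491/1437915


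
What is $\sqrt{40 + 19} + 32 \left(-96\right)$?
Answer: $-3072 + \sqrt{59} \approx -3064.3$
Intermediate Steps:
$\sqrt{40 + 19} + 32 \left(-96\right) = \sqrt{59} - 3072 = -3072 + \sqrt{59}$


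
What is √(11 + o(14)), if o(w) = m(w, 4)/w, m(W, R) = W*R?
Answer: √15 ≈ 3.8730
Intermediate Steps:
m(W, R) = R*W
o(w) = 4 (o(w) = (4*w)/w = 4)
√(11 + o(14)) = √(11 + 4) = √15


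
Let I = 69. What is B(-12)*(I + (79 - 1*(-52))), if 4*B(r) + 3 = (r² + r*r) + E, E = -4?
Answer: 14050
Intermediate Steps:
B(r) = -7/4 + r²/2 (B(r) = -¾ + ((r² + r*r) - 4)/4 = -¾ + ((r² + r²) - 4)/4 = -¾ + (2*r² - 4)/4 = -¾ + (-4 + 2*r²)/4 = -¾ + (-1 + r²/2) = -7/4 + r²/2)
B(-12)*(I + (79 - 1*(-52))) = (-7/4 + (½)*(-12)²)*(69 + (79 - 1*(-52))) = (-7/4 + (½)*144)*(69 + (79 + 52)) = (-7/4 + 72)*(69 + 131) = (281/4)*200 = 14050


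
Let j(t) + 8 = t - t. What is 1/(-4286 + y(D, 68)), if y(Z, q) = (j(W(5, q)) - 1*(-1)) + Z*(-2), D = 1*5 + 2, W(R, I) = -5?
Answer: -1/4307 ≈ -0.00023218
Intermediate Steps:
D = 7 (D = 5 + 2 = 7)
j(t) = -8 (j(t) = -8 + (t - t) = -8 + 0 = -8)
y(Z, q) = -7 - 2*Z (y(Z, q) = (-8 - 1*(-1)) + Z*(-2) = (-8 + 1) - 2*Z = -7 - 2*Z)
1/(-4286 + y(D, 68)) = 1/(-4286 + (-7 - 2*7)) = 1/(-4286 + (-7 - 14)) = 1/(-4286 - 21) = 1/(-4307) = -1/4307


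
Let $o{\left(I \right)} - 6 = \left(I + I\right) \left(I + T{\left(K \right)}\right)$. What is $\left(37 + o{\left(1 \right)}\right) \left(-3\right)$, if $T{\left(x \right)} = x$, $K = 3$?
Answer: $-153$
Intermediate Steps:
$o{\left(I \right)} = 6 + 2 I \left(3 + I\right)$ ($o{\left(I \right)} = 6 + \left(I + I\right) \left(I + 3\right) = 6 + 2 I \left(3 + I\right)$)
$\left(37 + o{\left(1 \right)}\right) \left(-3\right) = \left(37 + \left(6 + 2 \cdot 1^{2} + 6 \cdot 1\right)\right) \left(-3\right) = \left(37 + \left(6 + 2 \cdot 1 + 6\right)\right) \left(-3\right) = \left(37 + \left(6 + 2 + 6\right)\right) \left(-3\right) = \left(37 + 14\right) \left(-3\right) = 51 \left(-3\right) = -153$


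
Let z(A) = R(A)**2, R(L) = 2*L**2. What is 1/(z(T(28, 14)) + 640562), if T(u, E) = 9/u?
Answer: 153664/98431325729 ≈ 1.5611e-6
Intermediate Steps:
z(A) = 4*A**4 (z(A) = (2*A**2)**2 = 4*A**4)
1/(z(T(28, 14)) + 640562) = 1/(4*(9/28)**4 + 640562) = 1/(4*(6561/614656) + 640562) = 1/(6561/153664 + 640562) = 1/(98431325729/153664) = 153664/98431325729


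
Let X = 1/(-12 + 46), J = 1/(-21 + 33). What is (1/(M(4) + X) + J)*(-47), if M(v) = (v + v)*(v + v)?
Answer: -121495/26124 ≈ -4.6507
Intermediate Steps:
J = 1/12 ≈ 0.083333
X = 1/34 ≈ 0.029412
M(v) = 4*v² (M(v) = (2*v)*(2*v) = 4*v²)
(1/(M(4) + X) + J)*(-47) = (1/(4*4² + 1/34) + 1/12)*(-47) = (1/(4*16 + 1/34) + 1/12)*(-47) = (1/(64 + 1/34) + 1/12)*(-47) = (1/(2177/34) + 1/12)*(-47) = (34/2177 + 1/12)*(-47) = (2585/26124)*(-47) = -121495/26124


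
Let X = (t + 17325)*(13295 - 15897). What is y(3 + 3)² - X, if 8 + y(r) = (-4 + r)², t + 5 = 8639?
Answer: 67545334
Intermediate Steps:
t = 8634 (t = -5 + 8639 = 8634)
y(r) = -8 + (-4 + r)²
X = -67545318 (X = (8634 + 17325)*(13295 - 15897) = 25959*(-2602) = -67545318)
y(3 + 3)² - X = (-8 + (-4 + (3 + 3))²)² - 1*(-67545318) = (-8 + (-4 + 6)²)² + 67545318 = (-8 + 2²)² + 67545318 = (-8 + 4)² + 67545318 = (-4)² + 67545318 = 16 + 67545318 = 67545334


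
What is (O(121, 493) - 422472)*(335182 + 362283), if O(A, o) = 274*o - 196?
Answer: -200581169490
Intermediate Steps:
O(A, o) = -196 + 274*o
(O(121, 493) - 422472)*(335182 + 362283) = ((-196 + 274*493) - 422472)*(335182 + 362283) = ((-196 + 135082) - 422472)*697465 = (134886 - 422472)*697465 = -287586*697465 = -200581169490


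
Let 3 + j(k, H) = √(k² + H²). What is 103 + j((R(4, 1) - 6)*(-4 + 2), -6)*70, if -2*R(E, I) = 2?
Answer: -107 + 140*√58 ≈ 959.21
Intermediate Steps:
R(E, I) = -1 (R(E, I) = -½*2 = -1)
j(k, H) = -3 + √(H² + k²) (j(k, H) = -3 + √(k² + H²) = -3 + √(H² + k²))
103 + j((R(4, 1) - 6)*(-4 + 2), -6)*70 = 103 + (-3 + √((-6)² + ((-1 - 6)*(-4 + 2))²))*70 = 103 + (-3 + √(36 + (-7*(-2))²))*70 = 103 + (-3 + √(36 + 14²))*70 = 103 + (-3 + √(36 + 196))*70 = 103 + (-3 + √232)*70 = 103 + (-3 + 2*√58)*70 = 103 + (-210 + 140*√58) = -107 + 140*√58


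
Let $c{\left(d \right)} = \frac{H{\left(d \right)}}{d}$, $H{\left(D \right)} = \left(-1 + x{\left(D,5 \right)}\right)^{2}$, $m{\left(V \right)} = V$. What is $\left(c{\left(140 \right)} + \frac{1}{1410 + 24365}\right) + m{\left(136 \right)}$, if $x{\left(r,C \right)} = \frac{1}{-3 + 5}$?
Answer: $\frac{392610067}{2886800} \approx 136.0$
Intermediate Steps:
$x{\left(r,C \right)} = \frac{1}{2}$
$H{\left(D \right)} = \frac{1}{4}$ ($H{\left(D \right)} = \left(-1 + \frac{1}{2}\right)^{2} = \left(- \frac{1}{2}\right)^{2} = \frac{1}{4}$)
$c{\left(d \right)} = \frac{1}{4 d}$
$\left(c{\left(140 \right)} + \frac{1}{1410 + 24365}\right) + m{\left(136 \right)} = \left(\frac{1}{4 \cdot 140} + \frac{1}{1410 + 24365}\right) + 136 = \left(\frac{1}{4} \cdot \frac{1}{140} + \frac{1}{25775}\right) + 136 = \left(\frac{1}{560} + \frac{1}{25775}\right) + 136 = \frac{5267}{2886800} + 136 = \frac{392610067}{2886800}$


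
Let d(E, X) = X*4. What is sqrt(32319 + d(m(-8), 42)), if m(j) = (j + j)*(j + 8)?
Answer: 7*sqrt(663) ≈ 180.24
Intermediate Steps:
m(j) = 2*j*(8 + j) (m(j) = (2*j)*(8 + j) = 2*j*(8 + j))
d(E, X) = 4*X
sqrt(32319 + d(m(-8), 42)) = sqrt(32319 + 4*42) = sqrt(32319 + 168) = sqrt(32487) = 7*sqrt(663)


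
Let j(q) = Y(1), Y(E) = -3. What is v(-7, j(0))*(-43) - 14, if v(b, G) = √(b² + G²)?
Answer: -14 - 43*√58 ≈ -341.48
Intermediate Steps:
j(q) = -3
v(b, G) = √(G² + b²)
v(-7, j(0))*(-43) - 14 = √((-3)² + (-7)²)*(-43) - 14 = √(9 + 49)*(-43) - 14 = √58*(-43) - 14 = -43*√58 - 14 = -14 - 43*√58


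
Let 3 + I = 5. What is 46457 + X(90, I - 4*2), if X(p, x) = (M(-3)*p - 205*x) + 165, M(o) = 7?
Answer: 48482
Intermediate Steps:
I = 2 (I = -3 + 5 = 2)
X(p, x) = 165 - 205*x + 7*p (X(p, x) = (7*p - 205*x) + 165 = (-205*x + 7*p) + 165 = 165 - 205*x + 7*p)
46457 + X(90, I - 4*2) = 46457 + (165 - 205*(2 - 4*2) + 7*90) = 46457 + (165 - 205*(2 - 8) + 630) = 46457 + (165 - 205*(-6) + 630) = 46457 + (165 + 1230 + 630) = 46457 + 2025 = 48482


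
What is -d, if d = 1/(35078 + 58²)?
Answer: -1/38442 ≈ -2.6013e-5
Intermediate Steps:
d = 1/38442 (d = 1/(35078 + 3364) = 1/38442 ≈ 2.6013e-5)
-d = -1*1/38442 = -1/38442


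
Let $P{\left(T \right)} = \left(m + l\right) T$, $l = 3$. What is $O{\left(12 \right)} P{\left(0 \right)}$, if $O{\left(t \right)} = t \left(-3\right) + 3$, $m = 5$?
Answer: $0$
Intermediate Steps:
$P{\left(T \right)} = 8 T$ ($P{\left(T \right)} = \left(5 + 3\right) T = 8 T$)
$O{\left(t \right)} = 3 - 3 t$ ($O{\left(t \right)} = - 3 t + 3 = 3 - 3 t$)
$O{\left(12 \right)} P{\left(0 \right)} = \left(3 - 36\right) 8 \cdot 0 = \left(3 - 36\right) 0 = \left(-33\right) 0 = 0$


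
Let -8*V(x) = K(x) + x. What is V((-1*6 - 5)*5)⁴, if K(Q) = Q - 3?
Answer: 163047361/4096 ≈ 39807.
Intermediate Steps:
K(Q) = -3 + Q
V(x) = 3/8 - x/4 (V(x) = -((-3 + x) + x)/8 = -(-3 + 2*x)/8 = 3/8 - x/4)
V((-1*6 - 5)*5)⁴ = (3/8 - (-1*6 - 5)*5/4)⁴ = (3/8 - (-6 - 5)*5/4)⁴ = (3/8 - (-11)*5/4)⁴ = (3/8 - ¼*(-55))⁴ = (3/8 + 55/4)⁴ = (113/8)⁴ = 163047361/4096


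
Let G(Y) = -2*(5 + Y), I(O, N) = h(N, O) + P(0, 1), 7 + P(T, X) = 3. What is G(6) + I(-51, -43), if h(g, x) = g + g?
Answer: -112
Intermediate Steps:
h(g, x) = 2*g
P(T, X) = -4 (P(T, X) = -7 + 3 = -4)
I(O, N) = -4 + 2*N (I(O, N) = 2*N - 4 = -4 + 2*N)
G(Y) = -10 - 2*Y
G(6) + I(-51, -43) = (-10 - 2*6) + (-4 + 2*(-43)) = (-10 - 12) + (-4 - 86) = -22 - 90 = -112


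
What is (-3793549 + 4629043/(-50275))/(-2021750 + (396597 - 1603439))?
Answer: 95362652509/81158731400 ≈ 1.1750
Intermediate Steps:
(-3793549 + 4629043/(-50275))/(-2021750 + (396597 - 1603439)) = (-3793549 + 4629043*(-1/50275))/(-2021750 - 1206842) = (-3793549 - 4629043/50275)/(-3228592) = -190725305018/50275*(-1/3228592) = 95362652509/81158731400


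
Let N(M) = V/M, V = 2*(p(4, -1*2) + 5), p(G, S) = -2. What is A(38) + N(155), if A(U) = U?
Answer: 5896/155 ≈ 38.039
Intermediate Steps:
V = 6 (V = 2*(-2 + 5) = 2*3 = 6)
N(M) = 6/M
A(38) + N(155) = 38 + 6/155 = 5896/155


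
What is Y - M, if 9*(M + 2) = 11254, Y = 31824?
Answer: 275180/9 ≈ 30576.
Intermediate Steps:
M = 11236/9 (M = -2 + (1/9)*11254 = -2 + 11254/9 = 11236/9 ≈ 1248.4)
Y - M = 31824 - 1*11236/9 = 31824 - 11236/9 = 275180/9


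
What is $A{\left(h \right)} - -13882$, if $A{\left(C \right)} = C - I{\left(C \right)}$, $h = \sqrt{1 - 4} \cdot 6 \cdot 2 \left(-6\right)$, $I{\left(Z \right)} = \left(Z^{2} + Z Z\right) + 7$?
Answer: $44979 - 72 i \sqrt{3} \approx 44979.0 - 124.71 i$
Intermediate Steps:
$I{\left(Z \right)} = 7 + 2 Z^{2}$ ($I{\left(Z \right)} = \left(Z^{2} + Z^{2}\right) + 7 = 2 Z^{2} + 7 = 7 + 2 Z^{2}$)
$h = - 72 i \sqrt{3}$ ($h = \sqrt{-3} \cdot 12 \left(-6\right) = i \sqrt{3} \cdot 12 \left(-6\right) = 12 i \sqrt{3} \left(-6\right) = - 72 i \sqrt{3} \approx - 124.71 i$)
$A{\left(C \right)} = -7 + C - 2 C^{2}$ ($A{\left(C \right)} = C - \left(7 + 2 C^{2}\right) = -7 + C - 2 C^{2}$)
$A{\left(h \right)} - -13882 = \left(-7 - 72 i \sqrt{3} - 2 \left(- 72 i \sqrt{3}\right)^{2}\right) - -13882 = \left(-7 - 72 i \sqrt{3} - -31104\right) + 13882 = \left(-7 - 72 i \sqrt{3} + 31104\right) + 13882 = \left(31097 - 72 i \sqrt{3}\right) + 13882 = 44979 - 72 i \sqrt{3}$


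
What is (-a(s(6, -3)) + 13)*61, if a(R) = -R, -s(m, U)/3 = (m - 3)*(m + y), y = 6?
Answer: -5795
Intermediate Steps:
s(m, U) = -3*(-3 + m)*(6 + m) (s(m, U) = -3*(m - 3)*(m + 6) = -3*(-3 + m)*(6 + m))
(-a(s(6, -3)) + 13)*61 = (-(-1)*(54 - 9*6 - 3*6²) + 13)*61 = (-(-1)*(54 - 54 - 3*36) + 13)*61 = (-(-1)*(54 - 54 - 108) + 13)*61 = (-(-1)*(-108) + 13)*61 = (-1*108 + 13)*61 = (-108 + 13)*61 = -95*61 = -5795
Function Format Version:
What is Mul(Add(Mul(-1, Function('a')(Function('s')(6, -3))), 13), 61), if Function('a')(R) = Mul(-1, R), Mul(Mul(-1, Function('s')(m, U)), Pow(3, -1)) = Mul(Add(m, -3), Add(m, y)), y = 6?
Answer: -5795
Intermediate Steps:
Function('s')(m, U) = Mul(-3, Add(-3, m), Add(6, m)) (Function('s')(m, U) = Mul(-3, Mul(Add(m, -3), Add(m, 6))) = Mul(-3, Mul(Add(-3, m), Add(6, m))) = Mul(-3, Add(-3, m), Add(6, m)))
Mul(Add(Mul(-1, Function('a')(Function('s')(6, -3))), 13), 61) = Mul(Add(Mul(-1, Mul(-1, Add(54, Mul(-9, 6), Mul(-3, Pow(6, 2))))), 13), 61) = Mul(Add(Mul(-1, Mul(-1, Add(54, -54, Mul(-3, 36)))), 13), 61) = Mul(Add(Mul(-1, Mul(-1, Add(54, -54, -108))), 13), 61) = Mul(Add(Mul(-1, Mul(-1, -108)), 13), 61) = Mul(Add(Mul(-1, 108), 13), 61) = Mul(Add(-108, 13), 61) = Mul(-95, 61) = -5795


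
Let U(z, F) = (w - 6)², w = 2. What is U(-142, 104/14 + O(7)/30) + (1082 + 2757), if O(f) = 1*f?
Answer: 3855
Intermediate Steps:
O(f) = f
U(z, F) = 16 (U(z, F) = (2 - 6)² = (-4)² = 16)
U(-142, 104/14 + O(7)/30) + (1082 + 2757) = 16 + (1082 + 2757) = 16 + 3839 = 3855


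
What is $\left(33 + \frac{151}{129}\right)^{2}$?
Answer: $\frac{19430464}{16641} \approx 1167.6$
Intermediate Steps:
$\left(33 + \frac{151}{129}\right)^{2} = \left(\frac{4408}{129}\right)^{2} = \frac{19430464}{16641}$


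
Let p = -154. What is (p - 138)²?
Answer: 85264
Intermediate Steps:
(p - 138)² = (-154 - 138)² = (-292)² = 85264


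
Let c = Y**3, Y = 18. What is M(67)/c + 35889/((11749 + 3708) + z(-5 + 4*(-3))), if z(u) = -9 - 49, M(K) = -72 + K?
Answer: 23247517/9978552 ≈ 2.3298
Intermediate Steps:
c = 5832 (c = 18**3 = 5832)
z(u) = -58
M(67)/c + 35889/((11749 + 3708) + z(-5 + 4*(-3))) = (-72 + 67)/5832 + 35889/((11749 + 3708) - 58) = -5*1/5832 + 35889/(15457 - 58) = -5/5832 + 35889/15399 = -5/5832 + 35889*(1/15399) = -5/5832 + 11963/5133 = 23247517/9978552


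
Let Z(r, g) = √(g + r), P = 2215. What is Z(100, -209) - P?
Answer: -2215 + I*√109 ≈ -2215.0 + 10.44*I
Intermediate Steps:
Z(100, -209) - P = √(-209 + 100) - 1*2215 = √(-109) - 2215 = I*√109 - 2215 = -2215 + I*√109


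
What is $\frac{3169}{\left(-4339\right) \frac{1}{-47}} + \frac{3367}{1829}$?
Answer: $\frac{287026160}{7936031} \approx 36.167$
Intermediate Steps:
$\frac{3169}{\left(-4339\right) \frac{1}{-47}} + \frac{3367}{1829} = \frac{3169}{\left(-4339\right) \left(- \frac{1}{47}\right)} + 3367 \cdot \frac{1}{1829} = \frac{3169}{\frac{4339}{47}} + \frac{3367}{1829} = 3169 \cdot \frac{47}{4339} + \frac{3367}{1829} = \frac{148943}{4339} + \frac{3367}{1829} = \frac{287026160}{7936031}$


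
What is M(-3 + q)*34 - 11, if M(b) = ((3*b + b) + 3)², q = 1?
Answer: 839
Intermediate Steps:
M(b) = (3 + 4*b)² (M(b) = (4*b + 3)² = (3 + 4*b)²)
M(-3 + q)*34 - 11 = (3 + 4*(-3 + 1))²*34 - 11 = (3 + 4*(-2))²*34 - 11 = (3 - 8)²*34 - 11 = (-5)²*34 - 11 = 25*34 - 11 = 850 - 11 = 839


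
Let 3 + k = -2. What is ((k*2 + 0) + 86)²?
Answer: 5776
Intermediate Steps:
k = -5 (k = -3 - 2 = -5)
((k*2 + 0) + 86)² = ((-5*2 + 0) + 86)² = ((-10 + 0) + 86)² = (-10 + 86)² = 76² = 5776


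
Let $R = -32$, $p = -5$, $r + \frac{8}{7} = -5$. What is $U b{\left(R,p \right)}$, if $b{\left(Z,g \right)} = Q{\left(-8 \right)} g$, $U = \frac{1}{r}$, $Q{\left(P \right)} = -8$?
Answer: $- \frac{280}{43} \approx -6.5116$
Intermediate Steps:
$r = - \frac{43}{7}$ ($r = - \frac{8}{7} - 5 = - \frac{43}{7} \approx -6.1429$)
$U = - \frac{7}{43}$ ($U = \frac{1}{- \frac{43}{7}} = - \frac{7}{43} \approx -0.16279$)
$b{\left(Z,g \right)} = - 8 g$
$U b{\left(R,p \right)} = - \frac{7 \left(\left(-8\right) \left(-5\right)\right)}{43} = \left(- \frac{7}{43}\right) 40 = - \frac{280}{43}$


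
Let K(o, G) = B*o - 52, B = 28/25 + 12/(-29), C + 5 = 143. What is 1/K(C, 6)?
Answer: 725/32956 ≈ 0.021999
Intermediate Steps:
C = 138 (C = -5 + 143 = 138)
B = 512/725 (B = 28*(1/25) + 12*(-1/29) = 28/25 - 12/29 = 512/725 ≈ 0.70621)
K(o, G) = -52 + 512*o/725 (K(o, G) = 512*o/725 - 52 = -52 + 512*o/725)
1/K(C, 6) = 1/(-52 + (512/725)*138) = 1/(-52 + 70656/725) = 1/(32956/725) = 725/32956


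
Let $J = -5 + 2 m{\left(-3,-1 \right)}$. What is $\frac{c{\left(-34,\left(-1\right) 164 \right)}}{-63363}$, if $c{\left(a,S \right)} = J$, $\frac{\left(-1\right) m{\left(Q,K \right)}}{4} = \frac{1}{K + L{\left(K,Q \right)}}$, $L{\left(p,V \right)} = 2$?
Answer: $\frac{13}{63363} \approx 0.00020517$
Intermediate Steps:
$m{\left(Q,K \right)} = - \frac{4}{2 + K}$ ($m{\left(Q,K \right)} = - \frac{4}{K + 2} = - \frac{4}{2 + K}$)
$J = -13$ ($J = -5 + 2 \left(- \frac{4}{2 - 1}\right) = -5 + 2 \left(- \frac{4}{1}\right) = -5 + 2 \left(\left(-4\right) 1\right) = -5 + 2 \left(-4\right) = -5 - 8 = -13$)
$c{\left(a,S \right)} = -13$
$\frac{c{\left(-34,\left(-1\right) 164 \right)}}{-63363} = - \frac{13}{-63363} = \left(-13\right) \left(- \frac{1}{63363}\right) = \frac{13}{63363}$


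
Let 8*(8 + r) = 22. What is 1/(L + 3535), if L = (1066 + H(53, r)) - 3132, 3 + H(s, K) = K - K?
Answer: 1/1466 ≈ 0.00068213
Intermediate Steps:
r = -21/4 (r = -8 + (⅛)*22 = -8 + 11/4 = -21/4 ≈ -5.2500)
H(s, K) = -3 (H(s, K) = -3 + (K - K) = -3 + 0 = -3)
L = -2069 (L = (1066 - 3) - 3132 = 1063 - 3132 = -2069)
1/(L + 3535) = 1/(-2069 + 3535) = 1/1466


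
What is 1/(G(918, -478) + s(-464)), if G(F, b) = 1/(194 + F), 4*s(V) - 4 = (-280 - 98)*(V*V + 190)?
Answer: -1112/22644129711 ≈ -4.9108e-8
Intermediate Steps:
s(V) = -17954 - 189*V²/2 (s(V) = 1 + ((-280 - 98)*(V*V + 190))/4 = 1 + (-378*(V² + 190))/4 = 1 + (-378*(190 + V²))/4 = 1 + (-71820 - 378*V²)/4 = 1 + (-17955 - 189*V²/2) = -17954 - 189*V²/2)
1/(G(918, -478) + s(-464)) = 1/(1/(194 + 918) + (-17954 - 189/2*(-464)²)) = 1/(1/1112 + (-17954 - 189/2*215296)) = 1/(1/1112 + (-17954 - 20345472)) = 1/(1/1112 - 20363426) = 1/(-22644129711/1112) = -1112/22644129711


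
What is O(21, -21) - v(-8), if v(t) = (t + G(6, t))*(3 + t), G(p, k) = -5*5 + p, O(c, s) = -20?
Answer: -155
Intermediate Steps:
G(p, k) = -25 + p
v(t) = (-19 + t)*(3 + t) (v(t) = (t + (-25 + 6))*(3 + t) = (t - 19)*(3 + t) = (-19 + t)*(3 + t))
O(21, -21) - v(-8) = -20 - (-57 + (-8)² - 16*(-8)) = -20 - (-57 + 64 + 128) = -20 - 1*135 = -20 - 135 = -155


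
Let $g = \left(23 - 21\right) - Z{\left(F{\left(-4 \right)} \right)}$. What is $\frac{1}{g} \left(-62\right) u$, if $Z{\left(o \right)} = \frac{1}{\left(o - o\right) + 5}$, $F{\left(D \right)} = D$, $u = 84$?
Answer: $- \frac{8680}{3} \approx -2893.3$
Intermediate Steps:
$Z{\left(o \right)} = \frac{1}{5}$ ($Z{\left(o \right)} = \frac{1}{0 + 5} = \frac{1}{5}$)
$g = \frac{9}{5}$ ($g = \left(23 - 21\right) - \frac{1}{5} = 2 - \frac{1}{5} = \frac{9}{5} \approx 1.8$)
$\frac{1}{g} \left(-62\right) u = \frac{1}{\frac{9}{5}} \left(-62\right) 84 = \frac{5}{9} \left(-62\right) 84 = \left(- \frac{310}{9}\right) 84 = - \frac{8680}{3}$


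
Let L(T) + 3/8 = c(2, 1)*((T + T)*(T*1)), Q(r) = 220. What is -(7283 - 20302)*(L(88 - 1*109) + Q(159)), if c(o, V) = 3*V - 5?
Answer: -160849745/8 ≈ -2.0106e+7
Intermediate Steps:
c(o, V) = -5 + 3*V
L(T) = -3/8 - 4*T² (L(T) = -3/8 + (-5 + 3*1)*((T + T)*(T*1)) = -3/8 + (-5 + 3)*((2*T)*T) = -3/8 - 4*T²)
-(7283 - 20302)*(L(88 - 1*109) + Q(159)) = -(7283 - 20302)*((-3/8 - 4*(88 - 1*109)²) + 220) = -(-13019)*((-3/8 - 4*(88 - 109)²) + 220) = -(-13019)*((-3/8 - 4*(-21)²) + 220) = -(-13019)*((-3/8 - 4*441) + 220) = -(-13019)*((-3/8 - 1764) + 220) = -(-13019)*(-14115/8 + 220) = -(-13019)*(-12355)/8 = -1*160849745/8 = -160849745/8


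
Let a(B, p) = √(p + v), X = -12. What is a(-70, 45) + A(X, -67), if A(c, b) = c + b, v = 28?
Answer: -79 + √73 ≈ -70.456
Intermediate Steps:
a(B, p) = √(28 + p) (a(B, p) = √(p + 28) = √(28 + p))
A(c, b) = b + c
a(-70, 45) + A(X, -67) = √(28 + 45) + (-67 - 12) = √73 - 79 = -79 + √73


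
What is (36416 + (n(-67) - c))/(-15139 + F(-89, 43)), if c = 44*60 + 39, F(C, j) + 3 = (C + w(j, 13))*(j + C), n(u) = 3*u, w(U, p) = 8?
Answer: -4192/1427 ≈ -2.9376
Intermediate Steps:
F(C, j) = -3 + (8 + C)*(C + j) (F(C, j) = -3 + (C + 8)*(j + C) = -3 + (8 + C)*(C + j))
c = 2679 (c = 2640 + 39 = 2679)
(36416 + (n(-67) - c))/(-15139 + F(-89, 43)) = (36416 + (3*(-67) - 1*2679))/(-15139 + (-3 + (-89)**2 + 8*(-89) + 8*43 - 89*43)) = (36416 + (-201 - 2679))/(-15139 + (-3 + 7921 - 712 + 344 - 3827)) = (36416 - 2880)/(-15139 + 3723) = 33536/(-11416) = 33536*(-1/11416) = -4192/1427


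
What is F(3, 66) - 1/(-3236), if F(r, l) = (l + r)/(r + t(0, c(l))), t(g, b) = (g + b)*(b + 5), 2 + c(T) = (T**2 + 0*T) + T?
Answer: 6593929/21097105236 ≈ 0.00031255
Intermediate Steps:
c(T) = -2 + T + T**2 (c(T) = -2 + ((T**2 + 0*T) + T) = -2 + ((T**2 + 0) + T) = -2 + (T**2 + T) = -2 + (T + T**2) = -2 + T + T**2)
t(g, b) = (5 + b)*(b + g) (t(g, b) = (b + g)*(5 + b) = (5 + b)*(b + g))
F(r, l) = (l + r)/(-10 + r + (-2 + l + l**2)**2 + 5*l + 5*l**2) (F(r, l) = (l + r)/(r + ((-2 + l + l**2)**2 + 5*(-2 + l + l**2) + 5*0 + (-2 + l + l**2)*0)) = (l + r)/(r + ((-2 + l + l**2)**2 + (-10 + 5*l + 5*l**2) + 0 + 0)) = (l + r)/(r + (-10 + (-2 + l + l**2)**2 + 5*l + 5*l**2)) = (l + r)/(-10 + r + (-2 + l + l**2)**2 + 5*l + 5*l**2))
F(3, 66) - 1/(-3236) = (66 + 3)/(-6 + 66 + 3 + 66**4 + 2*66**2 + 2*66**3) - 1/(-3236) = 69/(-6 + 66 + 3 + 18974736 + 2*4356 + 2*287496) - 1*(-1/3236) = 69/(-6 + 66 + 3 + 18974736 + 8712 + 574992) + 1/3236 = 69/19558503 + 1/3236 = (1/19558503)*69 + 1/3236 = 23/6519501 + 1/3236 = 6593929/21097105236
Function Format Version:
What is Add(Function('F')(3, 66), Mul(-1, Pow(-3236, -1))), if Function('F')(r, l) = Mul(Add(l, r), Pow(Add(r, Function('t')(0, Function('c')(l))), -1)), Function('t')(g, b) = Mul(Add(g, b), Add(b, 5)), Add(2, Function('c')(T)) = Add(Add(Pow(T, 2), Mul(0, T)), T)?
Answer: Rational(6593929, 21097105236) ≈ 0.00031255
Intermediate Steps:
Function('c')(T) = Add(-2, T, Pow(T, 2)) (Function('c')(T) = Add(-2, Add(Add(Pow(T, 2), Mul(0, T)), T)) = Add(-2, Add(Add(Pow(T, 2), 0), T)) = Add(-2, Add(Pow(T, 2), T)) = Add(-2, Add(T, Pow(T, 2))) = Add(-2, T, Pow(T, 2)))
Function('t')(g, b) = Mul(Add(5, b), Add(b, g)) (Function('t')(g, b) = Mul(Add(b, g), Add(5, b)) = Mul(Add(5, b), Add(b, g)))
Function('F')(r, l) = Mul(Pow(Add(-10, r, Pow(Add(-2, l, Pow(l, 2)), 2), Mul(5, l), Mul(5, Pow(l, 2))), -1), Add(l, r)) (Function('F')(r, l) = Mul(Add(l, r), Pow(Add(r, Add(Pow(Add(-2, l, Pow(l, 2)), 2), Mul(5, Add(-2, l, Pow(l, 2))), Mul(5, 0), Mul(Add(-2, l, Pow(l, 2)), 0))), -1)) = Mul(Add(l, r), Pow(Add(r, Add(Pow(Add(-2, l, Pow(l, 2)), 2), Add(-10, Mul(5, l), Mul(5, Pow(l, 2))), 0, 0)), -1)) = Mul(Add(l, r), Pow(Add(r, Add(-10, Pow(Add(-2, l, Pow(l, 2)), 2), Mul(5, l), Mul(5, Pow(l, 2)))), -1)) = Mul(Add(l, r), Pow(Add(-10, r, Pow(Add(-2, l, Pow(l, 2)), 2), Mul(5, l), Mul(5, Pow(l, 2))), -1)) = Mul(Pow(Add(-10, r, Pow(Add(-2, l, Pow(l, 2)), 2), Mul(5, l), Mul(5, Pow(l, 2))), -1), Add(l, r)))
Add(Function('F')(3, 66), Mul(-1, Pow(-3236, -1))) = Add(Mul(Pow(Add(-6, 66, 3, Pow(66, 4), Mul(2, Pow(66, 2)), Mul(2, Pow(66, 3))), -1), Add(66, 3)), Mul(-1, Pow(-3236, -1))) = Add(Mul(Pow(Add(-6, 66, 3, 18974736, Mul(2, 4356), Mul(2, 287496)), -1), 69), Mul(-1, Rational(-1, 3236))) = Add(Mul(Pow(Add(-6, 66, 3, 18974736, 8712, 574992), -1), 69), Rational(1, 3236)) = Add(Mul(Pow(19558503, -1), 69), Rational(1, 3236)) = Add(Mul(Rational(1, 19558503), 69), Rational(1, 3236)) = Add(Rational(23, 6519501), Rational(1, 3236)) = Rational(6593929, 21097105236)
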